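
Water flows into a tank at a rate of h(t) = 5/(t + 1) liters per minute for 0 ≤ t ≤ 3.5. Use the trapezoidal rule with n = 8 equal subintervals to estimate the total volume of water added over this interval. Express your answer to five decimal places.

7.59480

Δt = (3.5 − 0)/8 = 0.4375.
h(0) = 5, h(0.4375) = 80/23, h(0.875) = 8/3, h(1.3125) = 80/37, h(1.75) = 20/11, h(2.1875) = 80/51, h(2.625) = 40/29, h(3.0625) = 16/13, h(3.5) = 10/9.
T_8 = (Δt/2)·[h(t_0) + 2h(t_1) + ... + 2h(t_{7}) + h(t_8)].
Sum ≈ 7.59480.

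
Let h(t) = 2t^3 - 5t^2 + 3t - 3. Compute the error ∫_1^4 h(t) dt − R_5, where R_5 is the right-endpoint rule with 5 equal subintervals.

-19.8

Exact integral: ∫_1^4 h(t) dt = 36.
R_5 = 55.8.
Error = 36 − 55.8 = -19.8.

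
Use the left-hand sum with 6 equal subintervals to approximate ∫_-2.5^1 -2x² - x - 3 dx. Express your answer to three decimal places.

-21.397

Δx = (1 − (-2.5))/6 = 7/12.
Left endpoints: -2.5, -23/12, -4/3, -0.75, -1/6, 5/12.
f(-2.5) = -13, f(-23/12) = -607/72, f(-4/3) = -47/9, f(-0.75) = -3.375, f(-1/6) = -26/9, f(5/12) = -271/72.
Sum = Δx · [f(-2.5) + f(-23/12) + f(-4/3) + ...].
Sum ≈ -21.397.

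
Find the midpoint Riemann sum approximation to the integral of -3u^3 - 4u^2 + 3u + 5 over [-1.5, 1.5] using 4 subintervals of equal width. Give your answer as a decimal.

Δu = (1.5 − (-1.5))/4 = 0.75.
Midpoints: -1.125, -0.375, 0.375, 1.125.
f(-1.125) = 427/512, f(-0.375) = 1777/512, f(0.375) = 2767/512, f(1.125) = -491/512.
Sum = Δu · [f(-1.125) + f(-0.375) + f(0.375) + f(1.125)].
Sum = 6.5625.

6.5625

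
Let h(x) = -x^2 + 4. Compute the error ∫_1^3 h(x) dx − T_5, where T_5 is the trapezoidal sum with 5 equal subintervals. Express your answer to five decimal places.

0.05333

Exact integral: ∫_1^3 h(x) dx ≈ -0.6666667.
T_5 = -0.72.
Error ≈ -0.6666667 − (-0.72) ≈ 0.05333.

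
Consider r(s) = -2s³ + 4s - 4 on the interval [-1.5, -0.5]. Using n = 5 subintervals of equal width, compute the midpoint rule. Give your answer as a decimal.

Δs = (-0.5 − (-1.5))/5 = 0.2.
Midpoints: -1.4, -1.2, -1, -0.8, -0.6.
r(-1.4) = -4.112, r(-1.2) = -5.344, r(-1) = -6, r(-0.8) = -6.176, r(-0.6) = -5.968.
Sum = Δs · [r(-1.4) + r(-1.2) + r(-1) + r(-0.8) + r(-0.6)].
Sum = -5.52.

-5.52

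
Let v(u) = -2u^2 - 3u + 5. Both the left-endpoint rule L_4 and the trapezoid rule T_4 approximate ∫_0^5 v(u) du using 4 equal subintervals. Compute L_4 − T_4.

40.625

L_4 = -57.8125.
T_4 = -98.4375.
L_4 − T_4 = 40.625.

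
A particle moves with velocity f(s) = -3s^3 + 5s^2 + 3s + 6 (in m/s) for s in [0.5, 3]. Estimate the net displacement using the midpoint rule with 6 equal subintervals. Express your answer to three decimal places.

12.602

Δs = (3 − 0.5)/6 = 5/12.
Midpoints: 17/24, 1.125, 37/24, 47/24, 2.375, 67/24.
f(17/24) = 44087/4608, f(1.125) = 5853/512, f(37/24) = 17689/1536, f(47/24) = 39257/4608, f(2.375) = 583/512, f(67/24) = -6107/512.
Sum = Δs · [f(17/24) + f(1.125) + f(37/24) + ...].
Sum ≈ 12.602.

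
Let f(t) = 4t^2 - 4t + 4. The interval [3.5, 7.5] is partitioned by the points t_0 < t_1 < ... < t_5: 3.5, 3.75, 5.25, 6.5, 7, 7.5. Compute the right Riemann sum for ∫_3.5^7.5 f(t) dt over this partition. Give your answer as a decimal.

520.4375

Subinterval widths: 0.25, 1.5, 1.25, 0.5, 0.5.
Right endpoints: 3.75, 5.25, 6.5, 7, 7.5.
f(3.75) = 45.25, f(5.25) = 93.25, f(6.5) = 147, f(7) = 172, f(7.5) = 199.
Sum = Σ Δt_i · f(t_i).
Sum = 520.4375.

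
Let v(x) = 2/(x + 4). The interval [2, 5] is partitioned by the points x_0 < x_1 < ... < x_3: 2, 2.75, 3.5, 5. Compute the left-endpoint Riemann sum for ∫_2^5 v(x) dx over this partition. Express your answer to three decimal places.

Subinterval widths: 0.75, 0.75, 1.5.
Left endpoints: 2, 2.75, 3.5.
v(2) = 1/3, v(2.75) = 8/27, v(3.5) = 4/15.
Sum = Σ Δx_i · v(x_i).
Sum ≈ 0.872.

0.872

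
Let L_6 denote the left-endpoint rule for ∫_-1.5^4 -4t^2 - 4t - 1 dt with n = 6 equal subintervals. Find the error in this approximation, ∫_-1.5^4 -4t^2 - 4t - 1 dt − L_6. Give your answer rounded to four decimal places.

-32.2106

Exact integral: ∫_-1.5^4 f(t) dt ≈ -122.833333.
L_6 ≈ -90.622685.
Error ≈ -122.833333 − (-90.622685) ≈ -32.2106.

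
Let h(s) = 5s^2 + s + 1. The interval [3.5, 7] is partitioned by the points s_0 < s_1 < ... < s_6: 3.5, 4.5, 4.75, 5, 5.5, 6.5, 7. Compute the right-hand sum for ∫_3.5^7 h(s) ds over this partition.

593.265625

Subinterval widths: 1, 0.25, 0.25, 0.5, 1, 0.5.
Right endpoints: 4.5, 4.75, 5, 5.5, 6.5, 7.
h(4.5) = 106.75, h(4.75) = 118.5625, h(5) = 131, h(5.5) = 157.75, h(6.5) = 218.75, h(7) = 253.
Sum = Σ Δs_i · h(s_i).
Sum = 593.265625.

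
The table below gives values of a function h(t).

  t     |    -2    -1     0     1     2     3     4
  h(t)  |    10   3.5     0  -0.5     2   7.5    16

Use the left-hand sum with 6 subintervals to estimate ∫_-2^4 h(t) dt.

Δt = 1.
Sum = 1·[10 + 3.5 + 0 + (-0.5) + 2 + 7.5] = 22.5.

22.5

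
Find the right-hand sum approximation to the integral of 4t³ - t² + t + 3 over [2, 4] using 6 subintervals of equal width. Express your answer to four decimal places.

Δt = (4 − 2)/6 = 1/3.
Right endpoints: 7/3, 8/3, 3, 10/3, 11/3, 4.
f(7/3) = 1369/27, f(8/3) = 2009/27, f(3) = 105, f(10/3) = 3871/27, f(11/3) = 5141/27, f(4) = 247.
Sum = Δt · [f(7/3) + f(8/3) + f(3) + ...].
Sum ≈ 270.2963.

270.2963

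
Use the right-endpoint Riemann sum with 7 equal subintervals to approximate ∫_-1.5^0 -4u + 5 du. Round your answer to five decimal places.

11.35714

Δu = (0 − (-1.5))/7 = 3/14.
Right endpoints: -9/7, -15/14, -6/7, -9/14, -3/7, -3/14, 0.
f(-9/7) = 71/7, f(-15/14) = 65/7, f(-6/7) = 59/7, f(-9/14) = 53/7, f(-3/7) = 47/7, f(-3/14) = 41/7, f(0) = 5.
Sum = Δu · [f(-9/7) + f(-15/14) + f(-6/7) + ...].
Sum ≈ 11.35714.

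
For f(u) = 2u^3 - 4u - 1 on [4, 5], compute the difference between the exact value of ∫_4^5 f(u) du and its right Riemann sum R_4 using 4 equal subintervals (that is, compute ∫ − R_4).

-15.03125

Exact integral: ∫_4^5 f(u) du = 165.5.
R_4 = 180.53125.
Error = 165.5 − 180.53125 = -15.03125.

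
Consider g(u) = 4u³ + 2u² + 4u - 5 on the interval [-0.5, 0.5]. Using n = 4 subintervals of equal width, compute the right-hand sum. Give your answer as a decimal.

-4.1875

Δu = (0.5 − (-0.5))/4 = 0.25.
Right endpoints: -0.25, 0, 0.25, 0.5.
g(-0.25) = -5.9375, g(0) = -5, g(0.25) = -3.8125, g(0.5) = -2.
Sum = Δu · [g(-0.25) + g(0) + g(0.25) + g(0.5)].
Sum = -4.1875.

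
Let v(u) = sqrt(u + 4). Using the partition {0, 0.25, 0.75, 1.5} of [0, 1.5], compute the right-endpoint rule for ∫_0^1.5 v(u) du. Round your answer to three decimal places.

Subinterval widths: 0.25, 0.5, 0.75.
Right endpoints: 0.25, 0.75, 1.5.
v(0.25) ≈ 2.062, v(0.75) ≈ 2.179, v(1.5) ≈ 2.345.
Sum = Σ Δu_i · v(u_i).
Sum ≈ 3.364.

3.364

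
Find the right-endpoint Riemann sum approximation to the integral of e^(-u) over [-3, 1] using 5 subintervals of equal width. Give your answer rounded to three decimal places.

12.871

Δu = (1 − (-3))/5 = 0.8.
Right endpoints: -2.2, -1.4, -0.6, 0.2, 1.
f(-2.2) ≈ 9.025, f(-1.4) ≈ 4.055, f(-0.6) ≈ 1.822, f(0.2) ≈ 0.819, f(1) ≈ 0.368.
Sum = Δu · [f(-2.2) + f(-1.4) + f(-0.6) + f(0.2) + f(1)].
Sum ≈ 12.871.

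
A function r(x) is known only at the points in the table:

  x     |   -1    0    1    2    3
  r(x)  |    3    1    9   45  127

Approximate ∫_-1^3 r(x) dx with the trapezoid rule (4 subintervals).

120

Δx = 1.
T_4 = (1/2)·[3 + 2·1 + 2·9 + 2·45 + 127] = 120.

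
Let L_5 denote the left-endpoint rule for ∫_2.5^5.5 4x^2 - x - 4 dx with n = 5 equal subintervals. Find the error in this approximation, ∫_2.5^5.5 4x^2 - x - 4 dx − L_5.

27.18

Exact integral: ∫_2.5^5.5 f(x) dx = 177.
L_5 = 149.82.
Error = 177 − 149.82 = 27.18.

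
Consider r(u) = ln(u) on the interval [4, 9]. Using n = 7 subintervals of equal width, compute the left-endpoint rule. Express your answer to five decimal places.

Δu = (9 − 4)/7 = 5/7.
Left endpoints: 4, 33/7, 38/7, 43/7, 48/7, 53/7, 58/7.
r(4) ≈ 1.38629, r(33/7) ≈ 1.55060, r(38/7) ≈ 1.69168, r(43/7) ≈ 1.81529, r(48/7) ≈ 1.92529, r(53/7) ≈ 2.02438, r(58/7) ≈ 2.11453.
Sum = Δu · [r(4) + r(33/7) + r(38/7) + ...].
Sum ≈ 8.93433.

8.93433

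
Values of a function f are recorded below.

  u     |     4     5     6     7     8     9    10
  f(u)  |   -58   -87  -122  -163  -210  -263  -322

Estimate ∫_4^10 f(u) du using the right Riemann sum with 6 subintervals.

Δu = 1.
Sum = 1·[(-87) + (-122) + (-163) + (-210) + (-263) + (-322)] = -1167.

-1167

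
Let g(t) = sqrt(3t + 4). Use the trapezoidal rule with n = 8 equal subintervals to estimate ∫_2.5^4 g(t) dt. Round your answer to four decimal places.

5.5557

Δt = (4 − 2.5)/8 = 0.1875.
g(2.5) ≈ 3.3912, g(2.6875) ≈ 3.4731, g(2.875) ≈ 3.5532, g(3.0625) ≈ 3.6315, g(3.25) ≈ 3.7081, g(3.4375) ≈ 3.7832, g(3.625) ≈ 3.8568, g(3.8125) ≈ 3.9291, g(4) ≈ 4.0000.
T_8 = (Δt/2)·[g(t_0) + 2g(t_1) + ... + 2g(t_{7}) + g(t_8)].
Sum ≈ 5.5557.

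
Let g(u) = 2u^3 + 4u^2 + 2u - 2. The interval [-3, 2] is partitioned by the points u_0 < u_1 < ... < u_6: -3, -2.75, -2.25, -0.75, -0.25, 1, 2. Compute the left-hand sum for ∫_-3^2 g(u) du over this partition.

-27.3671875

Subinterval widths: 0.25, 0.5, 1.5, 0.5, 1.25, 1.
Left endpoints: -3, -2.75, -2.25, -0.75, -0.25, 1.
g(-3) = -26, g(-2.75) = -18.84375, g(-2.25) = -9.03125, g(-0.75) = -2.09375, g(-0.25) = -2.28125, g(1) = 6.
Sum = Σ Δu_i · g(u_i).
Sum = -27.3671875.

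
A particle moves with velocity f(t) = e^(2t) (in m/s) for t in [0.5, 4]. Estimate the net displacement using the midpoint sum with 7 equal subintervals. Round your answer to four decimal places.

1428.8364

Δt = (4 − 0.5)/7 = 0.5.
Midpoints: 0.75, 1.25, 1.75, 2.25, 2.75, 3.25, 3.75.
f(0.75) ≈ 4.4817, f(1.25) ≈ 12.1825, f(1.75) ≈ 33.1155, f(2.25) ≈ 90.0171, f(2.75) ≈ 244.6919, f(3.25) ≈ 665.1416, f(3.75) ≈ 1808.0424.
Sum = Δt · [f(0.75) + f(1.25) + f(1.75) + ...].
Sum ≈ 1428.8364.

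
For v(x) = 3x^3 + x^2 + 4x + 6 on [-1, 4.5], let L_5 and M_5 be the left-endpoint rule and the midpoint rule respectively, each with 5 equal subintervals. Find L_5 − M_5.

-146.8259375

L_5 = 252.89.
M_5 = 399.7159375.
L_5 − M_5 = -146.8259375.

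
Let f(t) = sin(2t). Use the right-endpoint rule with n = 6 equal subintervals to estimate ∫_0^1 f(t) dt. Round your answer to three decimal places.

0.777

Δt = (1 − 0)/6 = 1/6.
Right endpoints: 1/6, 1/3, 0.5, 2/3, 5/6, 1.
f(1/6) ≈ 0.327, f(1/3) ≈ 0.618, f(0.5) ≈ 0.841, f(2/3) ≈ 0.972, f(5/6) ≈ 0.995, f(1) ≈ 0.909.
Sum = Δt · [f(1/6) + f(1/3) + f(0.5) + ...].
Sum ≈ 0.777.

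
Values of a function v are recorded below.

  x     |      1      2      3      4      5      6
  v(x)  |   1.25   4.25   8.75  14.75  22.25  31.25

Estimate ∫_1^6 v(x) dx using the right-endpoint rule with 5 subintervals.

81.25

Δx = 1.
Sum = 1·[4.25 + 8.75 + 14.75 + 22.25 + 31.25] = 81.25.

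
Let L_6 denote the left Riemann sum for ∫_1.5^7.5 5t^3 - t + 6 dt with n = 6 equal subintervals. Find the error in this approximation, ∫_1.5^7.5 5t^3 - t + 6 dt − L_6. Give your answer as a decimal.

975.75

Exact integral: ∫_1.5^7.5 f(t) dt = 3957.75.
L_6 = 2982.
Error = 3957.75 − 2982 = 975.75.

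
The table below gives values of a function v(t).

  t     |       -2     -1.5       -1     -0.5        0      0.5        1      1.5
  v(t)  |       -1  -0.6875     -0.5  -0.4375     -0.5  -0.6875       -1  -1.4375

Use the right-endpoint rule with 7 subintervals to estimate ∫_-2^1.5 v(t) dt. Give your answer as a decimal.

-2.625

Δt = 0.5.
Sum = 0.5·[(-0.6875) + (-0.5) + (-0.4375) + (-0.5) + (-0.6875) + (-1) + (-1.4375)] = -2.625.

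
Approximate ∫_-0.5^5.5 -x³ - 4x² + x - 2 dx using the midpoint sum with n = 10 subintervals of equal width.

-445.68

Δx = (5.5 − (-0.5))/10 = 0.6.
Midpoints: -0.2, 0.4, 1, 1.6, 2.2, 2.8, 3.4, 4, 4.6, 5.2.
f(-0.2) = -2.352, f(0.4) = -2.304, f(1) = -6, f(1.6) = -14.736, f(2.2) = -29.808, f(2.8) = -52.512, f(3.4) = -84.144, f(4) = -126, f(4.6) = -179.376, f(5.2) = -245.568.
Sum = Δx · [f(-0.2) + f(0.4) + f(1) + ...].
Sum = -445.68.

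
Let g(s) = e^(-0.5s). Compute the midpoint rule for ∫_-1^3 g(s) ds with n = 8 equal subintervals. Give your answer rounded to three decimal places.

Δs = (3 − (-1))/8 = 0.5.
Midpoints: -0.75, -0.25, 0.25, 0.75, 1.25, 1.75, 2.25, 2.75.
g(-0.75) ≈ 1.455, g(-0.25) ≈ 1.133, g(0.25) ≈ 0.882, g(0.75) ≈ 0.687, g(1.25) ≈ 0.535, g(1.75) ≈ 0.417, g(2.25) ≈ 0.325, g(2.75) ≈ 0.253.
Sum = Δs · [g(-0.75) + g(-0.25) + g(0.25) + ...].
Sum ≈ 2.844.

2.844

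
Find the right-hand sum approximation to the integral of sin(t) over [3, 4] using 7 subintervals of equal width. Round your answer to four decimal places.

-0.3999

Δt = (4 − 3)/7 = 1/7.
Right endpoints: 22/7, 23/7, 24/7, 25/7, 26/7, 27/7, 4.
f(22/7) ≈ -0.0013, f(23/7) ≈ -0.1436, f(24/7) ≈ -0.2831, f(25/7) ≈ -0.4167, f(26/7) ≈ -0.5419, f(27/7) ≈ -0.6560, f(4) ≈ -0.7568.
Sum = Δt · [f(22/7) + f(23/7) + f(24/7) + ...].
Sum ≈ -0.3999.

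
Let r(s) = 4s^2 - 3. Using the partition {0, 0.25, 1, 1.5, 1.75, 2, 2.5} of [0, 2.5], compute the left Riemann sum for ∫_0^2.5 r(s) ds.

8

Subinterval widths: 0.25, 0.75, 0.5, 0.25, 0.25, 0.5.
Left endpoints: 0, 0.25, 1, 1.5, 1.75, 2.
r(0) = -3, r(0.25) = -2.75, r(1) = 1, r(1.5) = 6, r(1.75) = 9.25, r(2) = 13.
Sum = Σ Δs_i · r(s_i).
Sum = 8.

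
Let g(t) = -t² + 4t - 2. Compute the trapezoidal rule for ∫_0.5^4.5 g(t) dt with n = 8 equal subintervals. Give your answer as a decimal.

1.5

Δt = (4.5 − 0.5)/8 = 0.5.
g(0.5) = -0.25, g(1) = 1, g(1.5) = 1.75, g(2) = 2, g(2.5) = 1.75, g(3) = 1, g(3.5) = -0.25, g(4) = -2, g(4.5) = -4.25.
T_8 = (Δt/2)·[g(t_0) + 2g(t_1) + ... + 2g(t_{7}) + g(t_8)].
Sum = 1.5.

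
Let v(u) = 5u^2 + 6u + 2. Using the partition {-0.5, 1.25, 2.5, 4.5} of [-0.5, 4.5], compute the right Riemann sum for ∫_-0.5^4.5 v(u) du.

Subinterval widths: 1.75, 1.25, 2.
Right endpoints: 1.25, 2.5, 4.5.
v(1.25) = 17.3125, v(2.5) = 48.25, v(4.5) = 130.25.
Sum = Σ Δu_i · v(u_i).
Sum = 351.109375.

351.109375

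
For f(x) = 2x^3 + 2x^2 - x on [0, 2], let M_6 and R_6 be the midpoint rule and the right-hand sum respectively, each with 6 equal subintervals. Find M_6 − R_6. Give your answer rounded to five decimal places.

-4.11111

M_6 ≈ 11.1851852.
R_6 ≈ 15.2962963.
M_6 − R_6 ≈ -4.11111.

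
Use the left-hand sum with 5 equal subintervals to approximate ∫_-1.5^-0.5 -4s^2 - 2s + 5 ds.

Δs = (-0.5 − (-1.5))/5 = 0.2.
Left endpoints: -1.5, -1.3, -1.1, -0.9, -0.7.
f(-1.5) = -1, f(-1.3) = 0.84, f(-1.1) = 2.36, f(-0.9) = 3.56, f(-0.7) = 4.44.
Sum = Δs · [f(-1.5) + f(-1.3) + f(-1.1) + f(-0.9) + f(-0.7)].
Sum = 2.04.

2.04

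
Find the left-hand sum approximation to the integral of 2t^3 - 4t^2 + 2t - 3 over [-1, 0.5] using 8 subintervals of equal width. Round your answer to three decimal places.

-8.041

Δt = (0.5 − (-1))/8 = 0.1875.
Left endpoints: -1, -0.8125, -0.625, -0.4375, -0.25, -0.0625, 0.125, 0.3125.
f(-1) = -11, f(-0.8125) = -17077/2048, f(-0.625) = -6.30078125, f(-0.4375) = -9847/2048, f(-0.25) = -3.78125, f(-0.0625) = -6433/2048, f(0.125) = -2.80859375, f(0.3125) = -5539/2048.
Sum = Δt · [f(-1) + f(-0.8125) + f(-0.625) + ...].
Sum ≈ -8.041.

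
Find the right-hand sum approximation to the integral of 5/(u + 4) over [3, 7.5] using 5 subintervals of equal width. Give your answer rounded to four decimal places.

Δu = (7.5 − 3)/5 = 0.9.
Right endpoints: 3.9, 4.8, 5.7, 6.6, 7.5.
f(3.9) = 50/79, f(4.8) = 25/44, f(5.7) = 50/97, f(6.6) = 25/53, f(7.5) = 10/23.
Sum = Δu · [f(3.9) + f(4.8) + f(5.7) + f(6.6) + f(7.5)].
Sum ≈ 2.3607.

2.3607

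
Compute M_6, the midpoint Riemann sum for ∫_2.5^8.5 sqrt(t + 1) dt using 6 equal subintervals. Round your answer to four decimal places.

15.1597

Δt = (8.5 − 2.5)/6 = 1.
Midpoints: 3, 4, 5, 6, 7, 8.
f(3) ≈ 2.0000, f(4) ≈ 2.2361, f(5) ≈ 2.4495, f(6) ≈ 2.6458, f(7) ≈ 2.8284, f(8) ≈ 3.0000.
Sum = Δt · [f(3) + f(4) + f(5) + ...].
Sum ≈ 15.1597.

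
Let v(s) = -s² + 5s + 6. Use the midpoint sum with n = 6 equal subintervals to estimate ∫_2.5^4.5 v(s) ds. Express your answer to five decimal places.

Δs = (4.5 − 2.5)/6 = 1/3.
Midpoints: 8/3, 3, 10/3, 11/3, 4, 13/3.
v(8/3) = 110/9, v(3) = 12, v(10/3) = 104/9, v(11/3) = 98/9, v(4) = 10, v(13/3) = 80/9.
Sum = Δs · [v(8/3) + v(3) + v(10/3) + ...].
Sum ≈ 21.85185.

21.85185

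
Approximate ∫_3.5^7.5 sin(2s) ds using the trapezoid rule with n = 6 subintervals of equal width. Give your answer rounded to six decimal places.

Δs = (7.5 − 3.5)/6 = 2/3.
f(3.5) ≈ 0.656987, f(25/6) ≈ 0.887294, f(29/6) ≈ -0.239537, f(5.5) ≈ -0.999990, f(37/6) ≈ -0.230934, f(41/6) ≈ 0.891342, f(7.5) ≈ 0.650288.
T_6 = (Δs/2)·[f(s_0) + 2f(s_1) + ... + 2f(s_{5}) + f(s_6)].
Sum ≈ 0.641208.

0.641208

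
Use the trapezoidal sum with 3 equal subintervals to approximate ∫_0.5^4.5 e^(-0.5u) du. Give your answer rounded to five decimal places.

1.39632

Δu = (4.5 − 0.5)/3 = 4/3.
f(0.5) ≈ 0.77880, f(11/6) ≈ 0.39985, f(19/6) ≈ 0.20529, f(4.5) ≈ 0.10540.
T_3 = (Δu/2)·[f(u_0) + 2f(u_1) + 2f(u_2) + f(u_3)].
Sum ≈ 1.39632.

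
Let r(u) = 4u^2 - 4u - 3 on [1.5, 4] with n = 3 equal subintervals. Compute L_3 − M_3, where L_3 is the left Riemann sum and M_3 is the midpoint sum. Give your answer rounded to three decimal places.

-17.014

L_3 ≈ 28.24074.
M_3 ≈ 45.25463.
L_3 − M_3 ≈ -17.014.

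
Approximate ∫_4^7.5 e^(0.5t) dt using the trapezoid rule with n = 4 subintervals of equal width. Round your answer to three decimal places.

Δt = (7.5 − 4)/4 = 0.875.
f(4) ≈ 7.389, f(4.875) ≈ 11.444, f(5.75) ≈ 17.725, f(6.625) ≈ 27.454, f(7.5) ≈ 42.521.
T_4 = (Δt/2)·[f(t_0) + 2f(t_1) + 2f(t_2) + 2f(t_3) + f(t_4)].
Sum ≈ 71.381.

71.381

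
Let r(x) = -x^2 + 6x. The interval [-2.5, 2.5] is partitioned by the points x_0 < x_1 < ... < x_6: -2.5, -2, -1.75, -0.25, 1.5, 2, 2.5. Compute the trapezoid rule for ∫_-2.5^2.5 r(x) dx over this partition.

-11.9375

Subinterval widths: 0.5, 0.25, 1.5, 1.75, 0.5, 0.5.
r(-2.5) = -21.25, r(-2) = -16, r(-1.75) = -13.5625, r(-0.25) = -1.5625, r(1.5) = 6.75, r(2) = 8, r(2.5) = 8.75.
On each subinterval the trapezoid contributes (Δx_i/2)·[r(x_{i-1}) + r(x_i)].
Sum = -11.9375.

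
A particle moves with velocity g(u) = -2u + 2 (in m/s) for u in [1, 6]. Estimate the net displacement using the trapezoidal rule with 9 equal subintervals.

-25

Δu = (6 − 1)/9 = 5/9.
g(1) = 0, g(14/9) = -10/9, g(19/9) = -20/9, g(8/3) = -10/3, g(29/9) = -40/9, g(34/9) = -50/9, g(13/3) = -20/3, g(44/9) = -70/9, g(49/9) = -80/9, g(6) = -10.
T_9 = (Δu/2)·[g(u_0) + 2g(u_1) + ... + 2g(u_{8}) + g(u_9)].
Sum = -25.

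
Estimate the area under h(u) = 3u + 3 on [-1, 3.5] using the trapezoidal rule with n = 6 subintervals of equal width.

Δu = (3.5 − (-1))/6 = 0.75.
h(-1) = 0, h(-0.25) = 2.25, h(0.5) = 4.5, h(1.25) = 6.75, h(2) = 9, h(2.75) = 11.25, h(3.5) = 13.5.
T_6 = (Δu/2)·[h(u_0) + 2h(u_1) + ... + 2h(u_{5}) + h(u_6)].
Sum = 30.375.

30.375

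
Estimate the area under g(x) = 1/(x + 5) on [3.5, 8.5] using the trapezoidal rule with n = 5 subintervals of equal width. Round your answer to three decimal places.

0.463

Δx = (8.5 − 3.5)/5 = 1.
g(3.5) = 2/17, g(4.5) = 2/19, g(5.5) = 2/21, g(6.5) = 2/23, g(7.5) = 0.08, g(8.5) = 2/27.
T_5 = (Δx/2)·[g(x_0) + 2g(x_1) + ... + 2g(x_{4}) + g(x_5)].
Sum ≈ 0.463.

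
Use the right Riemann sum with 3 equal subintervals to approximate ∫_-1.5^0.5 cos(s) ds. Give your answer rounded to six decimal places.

1.690759

Δs = (0.5 − (-1.5))/3 = 2/3.
Right endpoints: -5/6, -1/6, 0.5.
f(-5/6) ≈ 0.672412, f(-1/6) ≈ 0.986143, f(0.5) ≈ 0.877583.
Sum = Δs · [f(-5/6) + f(-1/6) + f(0.5)].
Sum ≈ 1.690759.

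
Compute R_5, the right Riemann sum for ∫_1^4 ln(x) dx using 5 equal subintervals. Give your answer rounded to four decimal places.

Δx = (4 − 1)/5 = 0.6.
Right endpoints: 1.6, 2.2, 2.8, 3.4, 4.
f(1.6) ≈ 0.4700, f(2.2) ≈ 0.7885, f(2.8) ≈ 1.0296, f(3.4) ≈ 1.2238, f(4) ≈ 1.3863.
Sum = Δx · [f(1.6) + f(2.2) + f(2.8) + f(3.4) + f(4)].
Sum ≈ 2.9389.

2.9389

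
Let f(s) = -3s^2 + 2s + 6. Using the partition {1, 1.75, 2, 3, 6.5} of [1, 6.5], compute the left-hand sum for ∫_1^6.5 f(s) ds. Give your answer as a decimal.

Subinterval widths: 0.75, 0.25, 1, 3.5.
Left endpoints: 1, 1.75, 2, 3.
f(1) = 5, f(1.75) = 0.3125, f(2) = -2, f(3) = -15.
Sum = Σ Δs_i · f(s_i).
Sum = -50.671875.

-50.671875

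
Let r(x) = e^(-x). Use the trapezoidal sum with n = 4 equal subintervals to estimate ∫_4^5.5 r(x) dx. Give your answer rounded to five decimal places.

Δx = (5.5 − 4)/4 = 0.375.
r(4) ≈ 0.01832, r(4.375) ≈ 0.01259, r(4.75) ≈ 0.00865, r(5.125) ≈ 0.00595, r(5.5) ≈ 0.00409.
T_4 = (Δx/2)·[r(x_0) + 2r(x_1) + 2r(x_2) + 2r(x_3) + r(x_4)].
Sum ≈ 0.01440.

0.01440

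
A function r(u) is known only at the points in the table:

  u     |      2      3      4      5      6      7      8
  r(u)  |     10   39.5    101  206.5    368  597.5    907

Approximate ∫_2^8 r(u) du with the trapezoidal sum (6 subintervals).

Δu = 1.
T_6 = (1/2)·[10 + 2·39.5 + 2·101 + 2·206.5 + 2·368 + 2·597.5 + 907] = 1771.

1771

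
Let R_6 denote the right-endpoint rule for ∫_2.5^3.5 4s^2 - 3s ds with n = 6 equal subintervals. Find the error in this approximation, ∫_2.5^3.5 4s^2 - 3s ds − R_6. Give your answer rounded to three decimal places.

-1.769

Exact integral: ∫_2.5^3.5 f(s) ds ≈ 27.33333.
R_6 ≈ 29.10185.
Error ≈ 27.33333 − 29.10185 ≈ -1.769.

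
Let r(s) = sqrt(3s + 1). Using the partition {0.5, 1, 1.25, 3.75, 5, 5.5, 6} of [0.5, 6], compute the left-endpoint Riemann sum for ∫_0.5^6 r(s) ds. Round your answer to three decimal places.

15.206

Subinterval widths: 0.5, 0.25, 2.5, 1.25, 0.5, 0.5.
Left endpoints: 0.5, 1, 1.25, 3.75, 5, 5.5.
r(0.5) ≈ 1.581, r(1) ≈ 2.000, r(1.25) ≈ 2.179, r(3.75) ≈ 3.500, r(5) ≈ 4.000, r(5.5) ≈ 4.183.
Sum = Σ Δs_i · r(s_i).
Sum ≈ 15.206.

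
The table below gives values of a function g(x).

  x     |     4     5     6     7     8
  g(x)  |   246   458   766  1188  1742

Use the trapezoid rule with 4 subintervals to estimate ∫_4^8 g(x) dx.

3406

Δx = 1.
T_4 = (1/2)·[246 + 2·458 + 2·766 + 2·1188 + 1742] = 3406.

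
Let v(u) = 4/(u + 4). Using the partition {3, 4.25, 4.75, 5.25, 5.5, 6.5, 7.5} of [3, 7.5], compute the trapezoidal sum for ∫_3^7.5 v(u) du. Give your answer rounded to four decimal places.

Subinterval widths: 1.25, 0.5, 0.5, 0.25, 1, 1.
v(3) = 4/7, v(4.25) = 16/33, v(4.75) = 16/35, v(5.25) = 16/37, v(5.5) = 8/19, v(6.5) = 8/21, v(7.5) = 8/23.
On each subinterval the trapezoid contributes (Δu_i/2)·[v(u_{i-1}) + v(u_i)].
Sum ≈ 1.9901.

1.9901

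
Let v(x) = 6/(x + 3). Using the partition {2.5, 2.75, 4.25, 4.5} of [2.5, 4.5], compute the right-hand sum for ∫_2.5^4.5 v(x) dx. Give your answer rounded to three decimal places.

Subinterval widths: 0.25, 1.5, 0.25.
Right endpoints: 2.75, 4.25, 4.5.
v(2.75) = 24/23, v(4.25) = 24/29, v(4.5) = 0.8.
Sum = Σ Δx_i · v(x_i).
Sum ≈ 1.702.

1.702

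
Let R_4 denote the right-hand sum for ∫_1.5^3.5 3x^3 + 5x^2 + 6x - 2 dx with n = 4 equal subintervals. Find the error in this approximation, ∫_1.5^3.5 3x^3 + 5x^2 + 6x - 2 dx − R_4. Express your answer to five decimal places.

Exact integral: ∫_1.5^3.5 f(x) dx ≈ 200.5833333.
R_4 = 248.
Error ≈ 200.5833333 − 248 ≈ -47.41667.

-47.41667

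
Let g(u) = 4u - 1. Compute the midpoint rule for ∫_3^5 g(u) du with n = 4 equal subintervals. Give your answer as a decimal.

30

Δu = (5 − 3)/4 = 0.5.
Midpoints: 3.25, 3.75, 4.25, 4.75.
g(3.25) = 12, g(3.75) = 14, g(4.25) = 16, g(4.75) = 18.
Sum = Δu · [g(3.25) + g(3.75) + g(4.25) + g(4.75)].
Sum = 30.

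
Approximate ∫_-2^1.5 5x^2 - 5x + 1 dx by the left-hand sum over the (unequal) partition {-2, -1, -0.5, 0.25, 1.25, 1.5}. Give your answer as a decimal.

Subinterval widths: 1, 0.5, 0.75, 1, 0.25.
Left endpoints: -2, -1, -0.5, 0.25, 1.25.
f(-2) = 31, f(-1) = 11, f(-0.5) = 4.75, f(0.25) = 0.0625, f(1.25) = 2.5625.
Sum = Σ Δx_i · f(x_i).
Sum = 40.765625.

40.765625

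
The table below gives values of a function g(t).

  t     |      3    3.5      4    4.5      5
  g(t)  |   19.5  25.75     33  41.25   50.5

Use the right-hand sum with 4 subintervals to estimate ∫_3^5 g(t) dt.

75.25

Δt = 0.5.
Sum = 0.5·[25.75 + 33 + 41.25 + 50.5] = 75.25.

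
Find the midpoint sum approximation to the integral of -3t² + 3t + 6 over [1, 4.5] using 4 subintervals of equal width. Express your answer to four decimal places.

-39.5801

Δt = (4.5 − 1)/4 = 0.875.
Midpoints: 1.4375, 2.3125, 3.1875, 4.0625.
f(1.4375) = 4.11328125, f(2.3125) = -3.10546875, f(3.1875) = -14.91796875, f(4.0625) = -31.32421875.
Sum = Δt · [f(1.4375) + f(2.3125) + f(3.1875) + f(4.0625)].
Sum ≈ -39.5801.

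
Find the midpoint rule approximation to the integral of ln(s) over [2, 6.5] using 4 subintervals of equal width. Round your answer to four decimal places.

6.2982

Δs = (6.5 − 2)/4 = 1.125.
Midpoints: 2.5625, 3.6875, 4.8125, 5.9375.
f(2.5625) ≈ 0.9410, f(3.6875) ≈ 1.3049, f(4.8125) ≈ 1.5712, f(5.9375) ≈ 1.7813.
Sum = Δs · [f(2.5625) + f(3.6875) + f(4.8125) + f(5.9375)].
Sum ≈ 6.2982.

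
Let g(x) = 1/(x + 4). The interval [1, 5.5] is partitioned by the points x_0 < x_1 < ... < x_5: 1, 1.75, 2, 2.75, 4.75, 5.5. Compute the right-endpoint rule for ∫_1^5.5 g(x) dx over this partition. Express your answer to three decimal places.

0.591

Subinterval widths: 0.75, 0.25, 0.75, 2, 0.75.
Right endpoints: 1.75, 2, 2.75, 4.75, 5.5.
g(1.75) = 4/23, g(2) = 1/6, g(2.75) = 4/27, g(4.75) = 4/35, g(5.5) = 2/19.
Sum = Σ Δx_i · g(x_i).
Sum ≈ 0.591.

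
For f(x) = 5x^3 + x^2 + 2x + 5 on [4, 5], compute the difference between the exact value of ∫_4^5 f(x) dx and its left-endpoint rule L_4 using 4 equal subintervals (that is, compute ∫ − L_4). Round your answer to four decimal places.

38.7865

Exact integral: ∫_4^5 f(x) dx ≈ 495.583333.
L_4 = 456.796875.
Error ≈ 495.583333 − 456.796875 ≈ 38.7865.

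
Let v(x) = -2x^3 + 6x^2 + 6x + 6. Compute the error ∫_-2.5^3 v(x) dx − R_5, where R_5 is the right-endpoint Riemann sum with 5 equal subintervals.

14.67125

Exact integral: ∫_-2.5^3 v(x) dx = 105.53125.
R_5 = 90.86.
Error = 105.53125 − 90.86 = 14.67125.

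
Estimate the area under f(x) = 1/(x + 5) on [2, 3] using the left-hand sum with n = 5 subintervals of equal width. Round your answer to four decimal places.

0.1353

Δx = (3 − 2)/5 = 0.2.
Left endpoints: 2, 2.2, 2.4, 2.6, 2.8.
f(2) = 1/7, f(2.2) = 5/36, f(2.4) = 5/37, f(2.6) = 5/38, f(2.8) = 5/39.
Sum = Δx · [f(2) + f(2.2) + f(2.4) + f(2.6) + f(2.8)].
Sum ≈ 0.1353.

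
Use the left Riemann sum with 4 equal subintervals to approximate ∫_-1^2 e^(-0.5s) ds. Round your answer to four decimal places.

3.0719

Δs = (2 − (-1))/4 = 0.75.
Left endpoints: -1, -0.25, 0.5, 1.25.
f(-1) ≈ 1.6487, f(-0.25) ≈ 1.1331, f(0.5) ≈ 0.7788, f(1.25) ≈ 0.5353.
Sum = Δs · [f(-1) + f(-0.25) + f(0.5) + f(1.25)].
Sum ≈ 3.0719.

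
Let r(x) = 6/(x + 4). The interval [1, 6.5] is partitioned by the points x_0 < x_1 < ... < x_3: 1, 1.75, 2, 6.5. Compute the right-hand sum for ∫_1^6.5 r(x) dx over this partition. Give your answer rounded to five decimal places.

Subinterval widths: 0.75, 0.25, 4.5.
Right endpoints: 1.75, 2, 6.5.
r(1.75) = 24/23, r(2) = 1, r(6.5) = 4/7.
Sum = Σ Δx_i · r(x_i).
Sum ≈ 3.60404.

3.60404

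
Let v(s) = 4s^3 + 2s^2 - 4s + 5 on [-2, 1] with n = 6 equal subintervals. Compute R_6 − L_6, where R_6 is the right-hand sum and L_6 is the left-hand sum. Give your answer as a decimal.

9

R_6 = 16.
L_6 = 7.
R_6 − L_6 = 9.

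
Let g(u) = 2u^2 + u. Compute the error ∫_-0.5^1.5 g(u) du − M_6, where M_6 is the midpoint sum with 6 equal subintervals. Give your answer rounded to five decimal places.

0.03704

Exact integral: ∫_-0.5^1.5 g(u) du ≈ 3.3333333.
M_6 ≈ 3.2962963.
Error ≈ 3.3333333 − 3.2962963 ≈ 0.03704.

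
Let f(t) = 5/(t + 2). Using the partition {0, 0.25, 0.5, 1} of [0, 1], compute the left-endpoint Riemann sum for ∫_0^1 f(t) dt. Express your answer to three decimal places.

2.181

Subinterval widths: 0.25, 0.25, 0.5.
Left endpoints: 0, 0.25, 0.5.
f(0) = 2.5, f(0.25) = 20/9, f(0.5) = 2.
Sum = Σ Δt_i · f(t_i).
Sum ≈ 2.181.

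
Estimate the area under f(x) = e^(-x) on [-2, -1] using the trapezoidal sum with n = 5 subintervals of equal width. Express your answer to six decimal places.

Δx = (-1 − (-2))/5 = 0.2.
f(-2) ≈ 7.389056, f(-1.8) ≈ 6.049647, f(-1.6) ≈ 4.953032, f(-1.4) ≈ 4.055200, f(-1.2) ≈ 3.320117, f(-1) ≈ 2.718282.
T_5 = (Δx/2)·[f(x_0) + 2f(x_1) + ... + 2f(x_{4}) + f(x_5)].
Sum ≈ 4.686333.

4.686333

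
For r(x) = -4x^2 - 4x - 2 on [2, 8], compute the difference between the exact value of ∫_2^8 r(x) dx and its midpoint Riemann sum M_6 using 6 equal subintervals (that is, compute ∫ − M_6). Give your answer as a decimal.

-2

Exact integral: ∫_2^8 r(x) dx = -804.
M_6 = -802.
Error = -804 − (-802) = -2.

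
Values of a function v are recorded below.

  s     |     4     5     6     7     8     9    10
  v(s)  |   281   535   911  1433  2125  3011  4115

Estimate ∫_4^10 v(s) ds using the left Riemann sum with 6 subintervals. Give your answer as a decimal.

8296

Δs = 1.
Sum = 1·[281 + 535 + 911 + 1433 + 2125 + 3011] = 8296.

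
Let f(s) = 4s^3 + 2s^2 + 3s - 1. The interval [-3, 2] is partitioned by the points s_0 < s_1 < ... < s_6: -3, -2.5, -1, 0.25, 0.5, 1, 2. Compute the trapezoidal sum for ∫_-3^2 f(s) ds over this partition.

-62.734375

Subinterval widths: 0.5, 1.5, 1.25, 0.25, 0.5, 1.
f(-3) = -100, f(-2.5) = -58.5, f(-1) = -6, f(0.25) = -0.0625, f(0.5) = 1.5, f(1) = 8, f(2) = 45.
On each subinterval the trapezoid contributes (Δs_i/2)·[f(s_{i-1}) + f(s_i)].
Sum = -62.734375.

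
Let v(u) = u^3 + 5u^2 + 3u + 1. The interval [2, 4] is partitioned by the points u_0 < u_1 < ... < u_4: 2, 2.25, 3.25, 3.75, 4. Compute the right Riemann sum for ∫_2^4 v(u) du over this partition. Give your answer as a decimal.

215.90234375

Subinterval widths: 0.25, 1, 0.5, 0.25.
Right endpoints: 2.25, 3.25, 3.75, 4.
v(2.25) = 44.453125, v(3.25) = 97.890625, v(3.75) = 135.296875, v(4) = 157.
Sum = Σ Δu_i · v(u_i).
Sum = 215.90234375.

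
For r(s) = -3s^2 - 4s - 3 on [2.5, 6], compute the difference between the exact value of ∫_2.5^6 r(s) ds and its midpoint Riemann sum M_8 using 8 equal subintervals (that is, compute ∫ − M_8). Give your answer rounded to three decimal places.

Exact integral: ∫_2.5^6 r(s) ds = -270.375.
M_8 ≈ -270.20752.
Error ≈ -270.375 − (-270.20752) ≈ -0.167.

-0.167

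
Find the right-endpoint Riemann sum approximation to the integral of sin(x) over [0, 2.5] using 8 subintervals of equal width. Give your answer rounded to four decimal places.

Δx = (2.5 − 0)/8 = 0.3125.
Right endpoints: 0.3125, 0.625, 0.9375, 1.25, 1.5625, 1.875, 2.1875, 2.5.
f(0.3125) ≈ 0.3074, f(0.625) ≈ 0.5851, f(0.9375) ≈ 0.8061, f(1.25) ≈ 0.9490, f(1.5625) ≈ 1.0000, f(1.875) ≈ 0.9541, f(2.1875) ≈ 0.8158, f(2.5) ≈ 0.5985.
Sum = Δx · [f(0.3125) + f(0.625) + f(0.9375) + ...].
Sum ≈ 1.8800.

1.8800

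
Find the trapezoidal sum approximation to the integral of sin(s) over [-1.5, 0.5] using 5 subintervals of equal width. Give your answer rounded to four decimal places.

-0.7961

Δs = (0.5 − (-1.5))/5 = 0.4.
f(-1.5) ≈ -0.9975, f(-1.1) ≈ -0.8912, f(-0.7) ≈ -0.6442, f(-0.3) ≈ -0.2955, f(0.1) ≈ 0.0998, f(0.5) ≈ 0.4794.
T_5 = (Δs/2)·[f(s_0) + 2f(s_1) + ... + 2f(s_{4}) + f(s_5)].
Sum ≈ -0.7961.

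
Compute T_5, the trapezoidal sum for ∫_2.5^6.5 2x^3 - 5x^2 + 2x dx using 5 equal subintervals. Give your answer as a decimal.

486.72

Δx = (6.5 − 2.5)/5 = 0.8.
f(2.5) = 5, f(3.3) = 24.024, f(4.1) = 61.992, f(4.9) = 125.048, f(5.7) = 219.336, f(6.5) = 351.
T_5 = (Δx/2)·[f(x_0) + 2f(x_1) + ... + 2f(x_{4}) + f(x_5)].
Sum = 486.72.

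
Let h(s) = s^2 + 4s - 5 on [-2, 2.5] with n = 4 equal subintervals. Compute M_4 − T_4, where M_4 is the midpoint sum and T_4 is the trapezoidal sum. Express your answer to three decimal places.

-1.424

M_4 ≈ -10.59961.
T_4 = -9.17578125.
M_4 − T_4 ≈ -1.424.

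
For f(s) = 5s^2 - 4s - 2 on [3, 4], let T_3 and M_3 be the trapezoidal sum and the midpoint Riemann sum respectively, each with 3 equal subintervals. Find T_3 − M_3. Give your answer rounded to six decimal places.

0.138889

T_3 ≈ 45.75925926.
M_3 ≈ 45.62037037.
T_3 − M_3 ≈ 0.138889.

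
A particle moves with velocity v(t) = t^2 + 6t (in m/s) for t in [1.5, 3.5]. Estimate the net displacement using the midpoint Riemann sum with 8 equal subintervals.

Δt = (3.5 − 1.5)/8 = 0.25.
Midpoints: 1.625, 1.875, 2.125, 2.375, 2.625, 2.875, 3.125, 3.375.
v(1.625) = 12.390625, v(1.875) = 14.765625, v(2.125) = 17.265625, v(2.375) = 19.890625, v(2.625) = 22.640625, v(2.875) = 25.515625, v(3.125) = 28.515625, v(3.375) = 31.640625.
Sum = Δt · [v(1.625) + v(1.875) + v(2.125) + ...].
Sum = 43.15625.

43.15625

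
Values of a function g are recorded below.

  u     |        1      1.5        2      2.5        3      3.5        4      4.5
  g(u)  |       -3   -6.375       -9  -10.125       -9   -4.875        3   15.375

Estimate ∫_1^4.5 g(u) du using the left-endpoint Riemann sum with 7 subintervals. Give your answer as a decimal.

-19.6875

Δu = 0.5.
Sum = 0.5·[(-3) + (-6.375) + (-9) + (-10.125) + (-9) + (-4.875) + 3] = -19.6875.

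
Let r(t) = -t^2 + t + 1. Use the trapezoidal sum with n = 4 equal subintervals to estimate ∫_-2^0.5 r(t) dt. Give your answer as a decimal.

-2.24609375

Δt = (0.5 − (-2))/4 = 0.625.
r(-2) = -5, r(-1.375) = -2.265625, r(-0.75) = -0.3125, r(-0.125) = 0.859375, r(0.5) = 1.25.
T_4 = (Δt/2)·[r(t_0) + 2r(t_1) + 2r(t_2) + 2r(t_3) + r(t_4)].
Sum = -2.24609375.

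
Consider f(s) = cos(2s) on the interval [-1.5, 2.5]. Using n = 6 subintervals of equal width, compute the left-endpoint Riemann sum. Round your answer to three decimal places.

Δs = (2.5 − (-1.5))/6 = 2/3.
Left endpoints: -1.5, -5/6, -1/6, 0.5, 7/6, 11/6.
f(-1.5) ≈ -0.990, f(-5/6) ≈ -0.096, f(-1/6) ≈ 0.945, f(0.5) ≈ 0.540, f(7/6) ≈ -0.691, f(11/6) ≈ -0.865.
Sum = Δs · [f(-1.5) + f(-5/6) + f(-1/6) + ...].
Sum ≈ -0.771.

-0.771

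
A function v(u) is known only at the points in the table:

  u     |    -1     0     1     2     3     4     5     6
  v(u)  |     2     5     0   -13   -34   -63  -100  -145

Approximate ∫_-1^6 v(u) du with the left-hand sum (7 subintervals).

-203

Δu = 1.
Sum = 1·[2 + 5 + 0 + (-13) + (-34) + (-63) + (-100)] = -203.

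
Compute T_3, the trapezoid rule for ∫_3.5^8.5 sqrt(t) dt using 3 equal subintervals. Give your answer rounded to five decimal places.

12.13375

Δt = (8.5 − 3.5)/3 = 5/3.
f(3.5) ≈ 1.87083, f(31/6) ≈ 2.27303, f(41/6) ≈ 2.61406, f(8.5) ≈ 2.91548.
T_3 = (Δt/2)·[f(t_0) + 2f(t_1) + 2f(t_2) + f(t_3)].
Sum ≈ 12.13375.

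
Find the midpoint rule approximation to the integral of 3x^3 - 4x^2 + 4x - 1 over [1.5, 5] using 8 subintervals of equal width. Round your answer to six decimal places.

Δx = (5 − 1.5)/8 = 0.4375.
Midpoints: 1.71875, 2.15625, 2.59375, 3.03125, 3.46875, 3.90625, 4.34375, 4.78125.
f(1.71875) = 304437/32768, f(2.15625) = 625975/32768, f(2.59375) = 1140769/32768, f(3.03125) = 1898211/32768, f(3.46875) = 2947693/32768, f(3.90625) = 4338607/32768, f(4.34375) = 6120345/32768, f(4.78125) = 8342299/32768.
Sum = Δx · [f(1.71875) + f(2.15625) + f(2.59375) + ...].
Sum ≈ 343.376831.

343.376831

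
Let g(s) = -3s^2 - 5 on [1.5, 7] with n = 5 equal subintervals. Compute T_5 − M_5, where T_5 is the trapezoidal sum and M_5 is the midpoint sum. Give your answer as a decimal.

-4.99125

T_5 = -370.4525.
M_5 = -365.46125.
T_5 − M_5 = -4.99125.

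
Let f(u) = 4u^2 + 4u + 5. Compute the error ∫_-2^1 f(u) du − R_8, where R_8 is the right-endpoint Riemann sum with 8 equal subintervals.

-0.28125

Exact integral: ∫_-2^1 f(u) du = 21.
R_8 = 21.28125.
Error = 21 − 21.28125 = -0.28125.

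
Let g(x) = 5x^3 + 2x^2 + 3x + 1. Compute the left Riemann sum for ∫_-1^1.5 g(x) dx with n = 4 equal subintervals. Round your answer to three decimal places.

Δx = (1.5 − (-1))/4 = 0.625.
Left endpoints: -1, -0.375, 0.25, 0.875.
g(-1) = -5, g(-0.375) = -55/512, g(0.25) = 1.953125, g(0.875) = 4355/512.
Sum = Δx · [g(-1) + g(-0.375) + g(0.25) + g(0.875)].
Sum ≈ 3.345.

3.345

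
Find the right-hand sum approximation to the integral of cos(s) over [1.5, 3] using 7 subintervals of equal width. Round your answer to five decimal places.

Δs = (3 − 1.5)/7 = 3/14.
Right endpoints: 12/7, 27/14, 15/7, 33/14, 18/7, 39/14, 3.
f(12/7) ≈ -0.14300, f(27/14) ≈ -0.35019, f(15/7) ≈ -0.54137, f(33/14) ≈ -0.70778, f(18/7) ≈ -0.84181, f(39/14) ≈ -0.93734, f(3) ≈ -0.98999.
Sum = Δs · [f(12/7) + f(27/14) + f(15/7) + ...].
Sum ≈ -0.96675.

-0.96675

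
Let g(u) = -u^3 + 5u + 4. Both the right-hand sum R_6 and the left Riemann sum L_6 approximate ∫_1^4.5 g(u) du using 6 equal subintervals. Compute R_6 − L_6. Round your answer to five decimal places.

-42.36458

R_6 ≈ -62.9605035.
L_6 ≈ -20.5959201.
R_6 − L_6 ≈ -42.36458.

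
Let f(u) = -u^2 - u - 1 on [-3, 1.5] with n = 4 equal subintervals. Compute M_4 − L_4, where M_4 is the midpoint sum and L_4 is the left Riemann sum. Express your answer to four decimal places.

2.6895

M_4 ≈ -10.775391.
L_4 = -13.46484375.
M_4 − L_4 ≈ 2.6895.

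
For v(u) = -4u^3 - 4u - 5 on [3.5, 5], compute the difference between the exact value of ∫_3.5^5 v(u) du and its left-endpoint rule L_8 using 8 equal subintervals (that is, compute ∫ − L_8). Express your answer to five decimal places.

Exact integral: ∫_3.5^5 v(u) du = -507.9375.
L_8 ≈ -477.0263672.
Error ≈ -507.9375 − (-477.0263672) ≈ -30.91113.

-30.91113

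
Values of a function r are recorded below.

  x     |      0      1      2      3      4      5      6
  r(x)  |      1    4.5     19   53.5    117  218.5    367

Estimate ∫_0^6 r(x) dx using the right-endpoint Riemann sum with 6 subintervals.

779.5

Δx = 1.
Sum = 1·[4.5 + 19 + 53.5 + 117 + 218.5 + 367] = 779.5.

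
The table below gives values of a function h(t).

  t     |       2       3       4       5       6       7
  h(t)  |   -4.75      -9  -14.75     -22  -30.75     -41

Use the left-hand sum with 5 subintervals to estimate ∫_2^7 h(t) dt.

Δt = 1.
Sum = 1·[(-4.75) + (-9) + (-14.75) + (-22) + (-30.75)] = -81.25.

-81.25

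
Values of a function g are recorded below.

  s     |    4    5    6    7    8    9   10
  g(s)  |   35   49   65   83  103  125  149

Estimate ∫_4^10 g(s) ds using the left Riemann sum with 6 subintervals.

460

Δs = 1.
Sum = 1·[35 + 49 + 65 + 83 + 103 + 125] = 460.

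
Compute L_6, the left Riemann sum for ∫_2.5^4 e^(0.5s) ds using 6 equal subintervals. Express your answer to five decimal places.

7.32024

Δs = (4 − 2.5)/6 = 0.25.
Left endpoints: 2.5, 2.75, 3, 3.25, 3.5, 3.75.
f(2.5) ≈ 3.49034, f(2.75) ≈ 3.95508, f(3) ≈ 4.48169, f(3.25) ≈ 5.07842, f(3.5) ≈ 5.75460, f(3.75) ≈ 6.52082.
Sum = Δs · [f(2.5) + f(2.75) + f(3) + ...].
Sum ≈ 7.32024.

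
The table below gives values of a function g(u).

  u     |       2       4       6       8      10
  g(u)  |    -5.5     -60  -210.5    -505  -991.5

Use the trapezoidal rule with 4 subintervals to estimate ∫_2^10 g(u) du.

-2548

Δu = 2.
T_4 = (2/2)·[(-5.5) + 2·(-60) + 2·(-210.5) + 2·(-505) + (-991.5)] = -2548.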